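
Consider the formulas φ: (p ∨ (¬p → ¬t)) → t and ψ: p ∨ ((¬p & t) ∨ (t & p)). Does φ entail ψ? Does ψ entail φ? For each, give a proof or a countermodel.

(⟸) This fails. Under t = F, p = T, the left side is false but the right side is true.

(⟹) Assume the antecedent. If t is true, p ∨ ((¬p & t) ∨ (t & p)) reduces to true regardless of the other variables. If t is false, the antecedent cannot hold. Either way p ∨ ((¬p & t) ∨ (t & p)) holds.

The forward direction holds; the converse fails.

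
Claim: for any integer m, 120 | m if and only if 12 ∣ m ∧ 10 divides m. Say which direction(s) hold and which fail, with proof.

(⇒) holds; (⇐) fails.

Forward direction. If 120 ∣ m, write m = 120q. Since 120 = 10·12, m = 12·(10q), so 12 ∣ m; and since 120 = 12·10, m = 10·(12q), so 10 ∣ m.

Converse. This fails: take m = 60. Both 12 ∣ 60 and 10 ∣ 60, yet 60 is not a multiple of 120 (since 60 = 0·120 + 60), so 120 ∤ 60.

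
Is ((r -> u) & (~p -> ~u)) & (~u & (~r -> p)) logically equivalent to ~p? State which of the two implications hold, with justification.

(⟹) This fails. Under p = T, u = F, r = F, the left side is true but the right side is false.

(⟸) This fails. Under p = F, u = F, r = F, the left side is false but the right side is true.

Both directions fail.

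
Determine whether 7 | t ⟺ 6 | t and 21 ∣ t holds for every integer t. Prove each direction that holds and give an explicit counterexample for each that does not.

(→) This fails: take t = 7. Certainly 7 ∣ 7, but 6 ∤ 7.

(←) Suppose 6 ∣ t and 21 ∣ t. Any common multiple of 6 and 21 is a multiple of their lcm; here lcm(6, 21) = 6·21/gcd(6, 21) = 126/3 = 42, so 42 ∣ t. Since 7 ∣ 42, it follows that 7 ∣ t.

Only the reverse direction holds.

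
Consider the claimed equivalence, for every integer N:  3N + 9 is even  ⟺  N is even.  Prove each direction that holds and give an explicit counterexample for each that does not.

(→) This fails: N = 3 gives 3N + 9 = 18, which is even, but 3 is odd, not even.

(←) This also fails: N = 4 is even, but 3N + 9 = 21 is odd, not even.

Both directions fail.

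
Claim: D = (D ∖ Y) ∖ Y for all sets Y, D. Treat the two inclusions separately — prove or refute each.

Only the reverse inclusion holds.

Forward inclusion. This inclusion fails. Take Y = {1}, D = {1}; then 1 ∈ D but 1 ∉ (D ∖ Y) ∖ Y.

Reverse inclusion. Let x ∈ (D ∖ Y) ∖ Y. Then x ∈ D and x ∉ Y, from which x ∈ D.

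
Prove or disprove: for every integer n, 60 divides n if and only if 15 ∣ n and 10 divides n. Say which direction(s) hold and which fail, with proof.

Only the forward direction holds.

(→) If 60 ∣ n, write n = 60q. Since 60 = 4·15, n = 15·(4q), so 15 ∣ n; and since 60 = 6·10, n = 10·(6q), so 10 ∣ n.

(←) This fails: take n = 30. Both 15 ∣ 30 and 10 ∣ 30, yet 30 is not a multiple of 60 (since 30 = 0·60 + 30), so 60 ∤ 30.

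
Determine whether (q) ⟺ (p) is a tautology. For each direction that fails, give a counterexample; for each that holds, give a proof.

(⇒) fails and (⇐) fails.

(⟹) This fails. Under p = F, q = T, the left side is true but the right side is false.

(⟸) This fails. Under p = T, q = F, the left side is false but the right side is true.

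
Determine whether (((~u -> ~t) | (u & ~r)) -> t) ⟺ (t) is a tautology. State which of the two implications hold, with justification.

Both implications hold.

(←) Assume the antecedent. If u is true, the antecedent forces (u = T, r = F, t = T) or (u = T, r = T, t = T), and ((~u -> ~t) | (u & ~r)) -> t holds there. If u is false, the antecedent forces (u = F, r = F, t = T) or (u = F, r = T, t = T), and ((~u -> ~t) | (u & ~r)) -> t holds there. Either way ((~u -> ~t) | (u & ~r)) -> t holds.

(→) Assume the antecedent. If u is true, the antecedent forces (u = T, r = F, t = T) or (u = T, r = T, t = T), and t holds there. If u is false, the antecedent forces (u = F, r = F, t = T) or (u = F, r = T, t = T), and t holds there. Either way t holds.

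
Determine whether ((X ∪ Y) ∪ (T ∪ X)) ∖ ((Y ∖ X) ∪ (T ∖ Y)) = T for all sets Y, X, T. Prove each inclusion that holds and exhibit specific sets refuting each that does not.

(⊆) fails and (⊇) fails.

Forward inclusion. This inclusion fails. Take Y = ∅, X = {1}, T = ∅; then 1 ∈ ((X ∪ Y) ∪ (T ∪ X)) ∖ ((Y ∖ X) ∪ (T ∖ Y)) but 1 ∉ T.

Reverse inclusion. This inclusion fails. Take Y = ∅, X = ∅, T = {1}; then 1 ∈ T but 1 ∉ ((X ∪ Y) ∪ (T ∪ X)) ∖ ((Y ∖ X) ∪ (T ∖ Y)).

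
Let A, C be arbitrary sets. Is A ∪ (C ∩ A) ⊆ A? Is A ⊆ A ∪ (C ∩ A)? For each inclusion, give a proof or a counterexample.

The two sets are equal.

Forward inclusion. Let x ∈ A ∪ (C ∩ A). Then either x ∈ A and x ∉ C; or x ∈ A ∩ C. In each case x ∈ A, so A ∪ (C ∩ A) ⊆ A.

Reverse inclusion. Let x ∈ A. Then either x ∈ A and x ∉ C; or x ∈ A ∩ C. In each case x ∈ A ∪ (C ∩ A), so A ⊆ A ∪ (C ∩ A).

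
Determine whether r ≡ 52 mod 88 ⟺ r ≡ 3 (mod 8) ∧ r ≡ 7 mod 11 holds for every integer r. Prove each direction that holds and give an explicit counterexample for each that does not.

Neither implication holds.

Forward direction. This fails: r = 52 gives 52 ≡ 52 (mod 88) but 52 ≡ 4 (mod 8), so the conjunction on the right does not hold.

Converse. This fails: r = 51 satisfies both congruences on the right (51 ≡ 3 mod 8 and 51 ≡ 7 mod 11) yet 51 ≡ 51 (mod 88), not 52.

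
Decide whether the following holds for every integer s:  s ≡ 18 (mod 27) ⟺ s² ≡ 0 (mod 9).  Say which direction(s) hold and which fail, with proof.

(⟹) Suppose s ≡ 18 (mod 27). Then s² ≡ 18² = 324 (mod 27), and since 9 ∣ 27, also s² ≡ 0 (mod 9).

(⟸) This fails: take s = 0. Then 0² = 0 ≡ 0 (mod 9), yet 0 ≡ 0 (mod 27), not 18.

Only the forward implication holds.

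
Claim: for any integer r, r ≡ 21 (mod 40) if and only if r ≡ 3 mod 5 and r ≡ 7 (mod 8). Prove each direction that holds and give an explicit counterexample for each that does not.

Neither direction holds.

Forward direction. This fails: r = 21 gives 21 ≡ 21 (mod 40) but 21 ≡ 1 (mod 5), so the conjunction on the right does not hold.

Converse. This fails: r = 23 satisfies both congruences on the right (23 ≡ 3 mod 5 and 23 ≡ 7 mod 8) yet 23 ≡ 23 (mod 40), not 21.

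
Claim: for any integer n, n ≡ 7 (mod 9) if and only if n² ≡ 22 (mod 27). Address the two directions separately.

Neither implication holds.

[⇒] This fails: take n = 16. Then 16 ≡ 7 (mod 9), but 16² = 256 ≡ 13 (mod 27), not 22.

[⇐] This fails: take n = 20. Then 20² = 400 ≡ 22 (mod 27), yet 20 ≡ 2 (mod 9), not 7.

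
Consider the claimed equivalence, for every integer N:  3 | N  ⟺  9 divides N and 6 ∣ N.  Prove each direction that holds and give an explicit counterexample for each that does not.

(⟹) This fails: take N = 3. Certainly 3 ∣ 3, but 9 ∤ 3.

(⟸) Suppose 9 ∣ N and 6 ∣ N. Any common multiple of 9 and 6 is a multiple of their lcm; here lcm(9, 6) = 9·6/gcd(9, 6) = 54/3 = 18, so 18 ∣ N. Since 3 ∣ 18, it follows that 3 ∣ N.

Only the reverse direction holds.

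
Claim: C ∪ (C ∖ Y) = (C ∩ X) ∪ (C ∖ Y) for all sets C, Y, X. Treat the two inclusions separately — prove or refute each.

(⟸) Let x ∈ (C ∩ X) ∪ (C ∖ Y). Then either x ∈ C and x ∉ Y, X; or x ∈ C ∩ X and x ∉ Y; or x ∈ C ∩ Y ∩ X. In each case x ∈ C ∪ (C ∖ Y), so (C ∩ X) ∪ (C ∖ Y) ⊆ C ∪ (C ∖ Y).

(⟹) This inclusion fails. Take C = {1}, Y = {1}, X = ∅; then 1 ∈ C ∪ (C ∖ Y) but 1 ∉ (C ∩ X) ∪ (C ∖ Y).

The sets are not equal: only the reverse inclusion holds.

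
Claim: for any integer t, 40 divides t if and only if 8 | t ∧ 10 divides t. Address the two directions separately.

The biconditional holds.

(→) If 40 ∣ t, write t = 40q. Since 40 = 5·8, t = 8·(5q), so 8 ∣ t; and since 40 = 4·10, t = 10·(4q), so 10 ∣ t.

(←) Suppose 8 ∣ t and 10 ∣ t. Any common multiple of 8 and 10 is a multiple of their lcm; here lcm(8, 10) = 8·10/gcd(8, 10) = 80/2 = 40, so 40 ∣ t.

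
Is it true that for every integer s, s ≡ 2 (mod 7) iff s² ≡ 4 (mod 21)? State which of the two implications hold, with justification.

Forward direction. This fails: take s = 9. Then 9 ≡ 2 (mod 7), but 9² = 81 ≡ 18 (mod 21), not 4.

Converse. This fails: take s = 5. Then 5² = 25 ≡ 4 (mod 21), yet 5 ≡ 5 (mod 7), not 2.

Both directions fail.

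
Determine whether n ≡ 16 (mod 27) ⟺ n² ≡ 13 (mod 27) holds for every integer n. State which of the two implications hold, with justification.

Only the forward direction holds.

(⟸) This fails: take n = 11. Then 11² = 121 ≡ 13 (mod 27), yet 11 ≡ 11 (mod 27), not 16.

(⟹) Suppose n ≡ 16 (mod 27). Write n = 27j + 16. Then (27j + 16)² = 729j² + 864j + 256 = 27(27j² + 32j + 9) + 13, so n² ≡ 13 (mod 27).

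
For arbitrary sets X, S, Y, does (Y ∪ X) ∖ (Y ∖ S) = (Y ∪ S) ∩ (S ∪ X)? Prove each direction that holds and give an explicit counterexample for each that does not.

(⊆) fails and (⊇) fails.

(⟹) This inclusion fails. Take X = {1}, S = ∅, Y = ∅; then 1 ∈ (Y ∪ X) ∖ (Y ∖ S) but 1 ∉ (Y ∪ S) ∩ (S ∪ X).

(⟸) This inclusion fails. Take X = ∅, S = {1}, Y = ∅; then 1 ∈ (Y ∪ S) ∩ (S ∪ X) but 1 ∉ (Y ∪ X) ∖ (Y ∖ S).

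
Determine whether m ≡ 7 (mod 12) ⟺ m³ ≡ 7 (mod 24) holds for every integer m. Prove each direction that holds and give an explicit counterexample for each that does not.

Forward direction. This fails: take m = 19. Then 19 ≡ 7 (mod 12), but 19³ = 6859 ≡ 19 (mod 24), not 7.

Converse. The residues r modulo 24 with r³ ≡ 7 (mod 24) are exactly {7}, and each is ≡ 7 (mod 12).

The forward direction fails; the converse holds.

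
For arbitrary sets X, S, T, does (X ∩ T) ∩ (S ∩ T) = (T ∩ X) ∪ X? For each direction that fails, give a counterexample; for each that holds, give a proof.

Reverse inclusion. This inclusion fails. Take X = {1}, S = ∅, T = ∅; then 1 ∈ (T ∩ X) ∪ X but 1 ∉ (X ∩ T) ∩ (S ∩ T).

Forward inclusion. Let x ∈ (X ∩ T) ∩ (S ∩ T). Then x ∈ X ∩ S ∩ T, from which x ∈ (T ∩ X) ∪ X.

(⊆) holds; (⊇) fails.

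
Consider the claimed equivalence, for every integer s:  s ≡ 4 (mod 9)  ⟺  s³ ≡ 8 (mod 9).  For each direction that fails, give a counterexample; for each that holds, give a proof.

(⟹) This fails: take s = 4. Then 4 ≡ 4 (mod 9), but 4³ = 64 ≡ 1 (mod 9), not 8.

(⟸) This fails: take s = 2. Then 2³ = 8 ≡ 8 (mod 9), yet 2 ≡ 2 (mod 9), not 4.

Both directions fail.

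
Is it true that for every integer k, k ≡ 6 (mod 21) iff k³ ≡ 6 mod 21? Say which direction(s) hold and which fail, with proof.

(⟹) Suppose k ≡ 6 (mod 21). Write k = 21j + 6. Then (21j + 6)³ = 9261j³ + 7938j² + 2268j + 216 = 21(441j³ + 378j² + 108j + 10) + 6, so k³ ≡ 6 (mod 21).

(⟸) This fails: take k = 3. Then 3³ = 27 ≡ 6 (mod 21), yet 3 ≡ 3 (mod 21), not 6.

Not equivalent: only (⇒) holds.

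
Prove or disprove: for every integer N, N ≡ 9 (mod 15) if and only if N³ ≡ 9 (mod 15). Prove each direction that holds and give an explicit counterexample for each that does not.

[⇒] Suppose N ≡ 9 (mod 15). Write N = 15j + 9. Then (15j + 9)³ = 3375j³ + 6075j² + 3645j + 729 = 15(225j³ + 405j² + 243j + 48) + 9, so N³ ≡ 9 (mod 15).

[⇐] Conversely, suppose N³ ≡ 9 (mod 15). The only residue r in {0, …, 14} with r³ ≡ 9 (mod 15) is r = 9, so N ≡ 9 (mod 15).

The biconditional holds.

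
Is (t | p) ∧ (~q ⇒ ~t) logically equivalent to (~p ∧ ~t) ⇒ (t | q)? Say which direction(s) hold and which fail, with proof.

Forward direction. Assume the antecedent. If t is true, (~p ∧ ~t) ⇒ (t | q) reduces to true regardless of the other variables. If t is false, the antecedent forces (t = F, p = T, q = F) or (t = F, p = T, q = T), and (~p ∧ ~t) ⇒ (t | q) holds there. Either way (~p ∧ ~t) ⇒ (t | q) holds.

Converse. This fails. Under t = T, p = F, q = F, the left side is false but the right side is true.

Not equivalent: only (⇒) holds.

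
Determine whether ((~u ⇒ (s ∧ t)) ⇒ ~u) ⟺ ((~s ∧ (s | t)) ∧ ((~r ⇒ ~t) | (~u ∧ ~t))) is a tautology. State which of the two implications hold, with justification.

Neither implication holds.

[⇒] This fails. Under t = F, s = F, u = F, r = F, the left side is true but the right side is false.

[⇐] This fails. Under t = T, s = F, u = T, r = T, the left side is false but the right side is true.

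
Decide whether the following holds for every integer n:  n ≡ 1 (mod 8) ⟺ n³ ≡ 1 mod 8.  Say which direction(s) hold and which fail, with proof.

Forward direction. Suppose n ≡ 1 (mod 8). Write n = 8j + 1. Then (8j + 1)³ = 512j³ + 192j² + 24j + 1 = 8(64j³ + 24j² + 3j) + 1, so n³ ≡ 1 (mod 8).

Converse. Suppose n³ ≡ 1 (mod 8). The only residue r in {0, …, 7} with r³ ≡ 1 (mod 8) is r = 1, so n ≡ 1 (mod 8).

Both directions hold.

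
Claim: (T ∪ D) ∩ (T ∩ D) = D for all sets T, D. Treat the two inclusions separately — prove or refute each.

(⊆) holds; (⊇) fails.

Reverse inclusion. This inclusion fails. Take T = ∅, D = {1}; then 1 ∈ D but 1 ∉ (T ∪ D) ∩ (T ∩ D).

Forward inclusion. Let x ∈ (T ∪ D) ∩ (T ∩ D). Then x ∈ T ∩ D, from which x ∈ D.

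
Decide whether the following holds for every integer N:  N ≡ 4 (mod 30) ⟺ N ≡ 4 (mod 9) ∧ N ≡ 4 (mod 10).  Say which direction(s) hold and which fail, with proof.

(⇒) fails; (⇐) holds.

[⇒] This fails: N = 64 gives 64 ≡ 4 (mod 30) but 64 ≡ 1 (mod 9), so the conjunction on the right does not hold.

[⇐] Conversely, if N ≡ 4 (mod 9) and N ≡ 4 (mod 10), then by the Chinese remainder theorem N ≡ 4 (mod 90). Since 4 ≡ 4 (mod 30) and 30 ∣ 90, we get N ≡ 4 (mod 30).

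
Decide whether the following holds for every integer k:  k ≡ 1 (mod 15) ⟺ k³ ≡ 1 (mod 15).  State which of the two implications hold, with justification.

Forward direction. Suppose k ≡ 1 (mod 15). Write k = 15j + 1. Then (15j + 1)³ = 3375j³ + 675j² + 45j + 1 = 15(225j³ + 45j² + 3j) + 1, so k³ ≡ 1 (mod 15).

Converse. Suppose k³ ≡ 1 (mod 15). The only residue r in {0, …, 14} with r³ ≡ 1 (mod 15) is r = 1, so k ≡ 1 (mod 15).

Both directions hold; the statement is true.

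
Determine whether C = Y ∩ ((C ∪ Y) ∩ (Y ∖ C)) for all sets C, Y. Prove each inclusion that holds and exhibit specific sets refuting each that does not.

(⊆) This inclusion fails. Take C = {1}, Y = ∅; then 1 ∈ C but 1 ∉ Y ∩ ((C ∪ Y) ∩ (Y ∖ C)).

(⊇) This inclusion fails. Take C = ∅, Y = {1}; then 1 ∈ Y ∩ ((C ∪ Y) ∩ (Y ∖ C)) but 1 ∉ C.

Both inclusions fail.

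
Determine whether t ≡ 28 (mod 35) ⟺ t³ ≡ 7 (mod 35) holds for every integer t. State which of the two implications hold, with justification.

Equivalent; both directions hold.

(→) Suppose t ≡ 28 (mod 35). Write t = 35j + 28. Then (35j + 28)³ = 42875j³ + 102900j² + 82320j + 21952 = 35(1225j³ + 2940j² + 2352j + 627) + 7, so t³ ≡ 7 (mod 35).

(←) Conversely, suppose t³ ≡ 7 (mod 35). The only residue r in {0, …, 34} with r³ ≡ 7 (mod 35) is r = 28, so t ≡ 28 (mod 35).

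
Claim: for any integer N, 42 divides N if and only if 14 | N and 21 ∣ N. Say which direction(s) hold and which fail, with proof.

Both implications hold.

Forward direction. If 42 ∣ N, write N = 42q. Since 42 = 3·14, N = 14·(3q), so 14 ∣ N; and since 42 = 2·21, N = 21·(2q), so 21 ∣ N.

Converse. Suppose 14 ∣ N and 21 ∣ N. Any common multiple of 14 and 21 is a multiple of their lcm; here lcm(14, 21) = 14·21/gcd(14, 21) = 294/7 = 42, so 42 ∣ N.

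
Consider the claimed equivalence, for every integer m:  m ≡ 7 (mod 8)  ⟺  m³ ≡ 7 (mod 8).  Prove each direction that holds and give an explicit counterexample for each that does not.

The biconditional holds.

[⇒] Suppose m ≡ 7 (mod 8). Write m = 8j + 7. Then (8j + 7)³ = 512j³ + 1344j² + 1176j + 343 = 8(64j³ + 168j² + 147j + 42) + 7, so m³ ≡ 7 (mod 8).

[⇐] Conversely, suppose m³ ≡ 7 (mod 8). The only residue r in {0, …, 7} with r³ ≡ 7 (mod 8) is r = 7, so m ≡ 7 (mod 8).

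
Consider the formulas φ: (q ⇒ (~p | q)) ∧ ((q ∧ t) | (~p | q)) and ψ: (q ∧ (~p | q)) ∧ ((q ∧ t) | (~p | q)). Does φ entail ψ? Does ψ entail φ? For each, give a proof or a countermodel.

Only the converse holds.

Converse. Assume the antecedent. If t is true, the antecedent forces (t = T, q = T, p = F) or (t = T, q = T, p = T), and the consequent holds there. If t is false, the antecedent forces (t = F, q = T, p = F) or (t = F, q = T, p = T), and the consequent holds there. Either way the consequent holds.

Forward direction. This fails. Under t = F, q = F, p = F, the left side is true but the right side is false.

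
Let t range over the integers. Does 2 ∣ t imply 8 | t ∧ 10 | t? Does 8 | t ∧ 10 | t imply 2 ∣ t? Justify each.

Forward direction. This fails: take t = 2. Certainly 2 ∣ 2, but 8 ∤ 2.

Converse. Suppose 8 ∣ t and 10 ∣ t. Any common multiple of 8 and 10 is a multiple of their lcm; here lcm(8, 10) = 8·10/gcd(8, 10) = 80/2 = 40, so 40 ∣ t. Since 2 ∣ 40, it follows that 2 ∣ t.

Only the reverse direction holds.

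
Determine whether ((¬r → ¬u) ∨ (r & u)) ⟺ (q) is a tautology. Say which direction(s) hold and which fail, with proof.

(⟹) This fails. Under u = F, q = F, r = F, the left side is true but the right side is false.

(⟸) This fails. Under u = T, q = T, r = F, the left side is false but the right side is true.

Both directions fail.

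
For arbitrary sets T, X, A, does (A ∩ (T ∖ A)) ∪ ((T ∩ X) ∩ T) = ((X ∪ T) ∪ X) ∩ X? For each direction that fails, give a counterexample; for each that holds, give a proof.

The sets are not equal: only the forward inclusion holds.

Forward inclusion. Let x ∈ (A ∩ (T ∖ A)) ∪ ((T ∩ X) ∩ T). Then either x ∈ T ∩ X and x ∉ A; or x ∈ T ∩ X ∩ A. In each case x ∈ ((X ∪ T) ∪ X) ∩ X, so (A ∩ (T ∖ A)) ∪ ((T ∩ X) ∩ T) ⊆ ((X ∪ T) ∪ X) ∩ X.

Reverse inclusion. This inclusion fails. Take T = ∅, X = {1}, A = ∅; then 1 ∈ ((X ∪ T) ∪ X) ∩ X but 1 ∉ (A ∩ (T ∖ A)) ∪ ((T ∩ X) ∩ T).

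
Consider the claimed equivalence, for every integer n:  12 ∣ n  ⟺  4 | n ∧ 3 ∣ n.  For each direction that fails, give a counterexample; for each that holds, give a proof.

Both implications hold.

(⟸) Suppose 4 ∣ n and 3 ∣ n. Any common multiple of 4 and 3 is a multiple of their lcm; here gcd(4, 3) = 1, so lcm(4, 3) = 4·3 = 12, so 12 ∣ n.

(⟹) If 12 ∣ n, write n = 12q. Since 12 = 3·4, n = 4·(3q), so 4 ∣ n; and since 12 = 4·3, n = 3·(4q), so 3 ∣ n.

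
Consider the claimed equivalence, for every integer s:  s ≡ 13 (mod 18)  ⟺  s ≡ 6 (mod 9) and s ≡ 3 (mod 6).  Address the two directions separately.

Both directions fail.

(⇒) This fails: s = 13 gives 13 ≡ 13 (mod 18) but 13 ≡ 4 (mod 9), so the conjunction on the right does not hold.

(⇐) This fails: s = 15 satisfies both congruences on the right (15 ≡ 6 mod 9 and 15 ≡ 3 mod 6) yet 15 ≡ 15 (mod 18), not 13.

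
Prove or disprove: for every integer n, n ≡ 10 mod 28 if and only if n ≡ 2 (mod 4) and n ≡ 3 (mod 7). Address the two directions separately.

Both implications hold.

Converse. If n ≡ 2 (mod 4) and n ≡ 3 (mod 7), then by the Chinese remainder theorem n ≡ 10 (mod 28). This is exactly n ≡ 10 (mod 28).

Forward direction. Suppose n ≡ 10 (mod 28); write n = 28j + 10. Since 4 ∣ 28, reducing mod 4 gives n ≡ 10 ≡ 2 (mod 4); since 7 ∣ 28, reducing mod 7 gives n ≡ 10 ≡ 3 (mod 7).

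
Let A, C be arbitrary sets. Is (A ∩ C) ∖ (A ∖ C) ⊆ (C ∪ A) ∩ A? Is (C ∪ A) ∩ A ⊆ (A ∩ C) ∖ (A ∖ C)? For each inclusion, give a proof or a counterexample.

(⊆) holds; (⊇) fails.

(⟹) Let x ∈ (A ∩ C) ∖ (A ∖ C). Then x ∈ A ∩ C, from which x ∈ (C ∪ A) ∩ A.

(⟸) This inclusion fails. Take A = {1}, C = ∅; then 1 ∈ (C ∪ A) ∩ A but 1 ∉ (A ∩ C) ∖ (A ∖ C).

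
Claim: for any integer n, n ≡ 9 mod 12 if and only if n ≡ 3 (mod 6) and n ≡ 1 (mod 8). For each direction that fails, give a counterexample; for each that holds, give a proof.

(⟹) This fails: n = 21 gives 21 ≡ 9 (mod 12) but 21 ≡ 5 (mod 8), so the conjunction on the right does not hold.

(⟸) Conversely, if n ≡ 3 (mod 6) and n ≡ 1 (mod 8), then by the Chinese remainder theorem n ≡ 9 (mod 24). Since 9 ≡ 9 (mod 12) and 12 ∣ 24, we get n ≡ 9 (mod 12).

Only the converse holds.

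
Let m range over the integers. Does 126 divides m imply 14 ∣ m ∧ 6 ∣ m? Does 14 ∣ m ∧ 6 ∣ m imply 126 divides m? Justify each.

(⇒) If 126 ∣ m, write m = 126q. Since 126 = 9·14, m = 14·(9q), so 14 ∣ m; and since 126 = 21·6, m = 6·(21q), so 6 ∣ m.

(⇐) This fails: take m = 42. Both 14 ∣ 42 and 6 ∣ 42, yet 42 is not a multiple of 126 (since 42 = 0·126 + 42), so 126 ∤ 42.

Only the forward direction holds.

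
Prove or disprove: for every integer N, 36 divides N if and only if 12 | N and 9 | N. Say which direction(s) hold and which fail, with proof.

The biconditional holds.

(←) Suppose 12 ∣ N and 9 ∣ N. Any common multiple of 12 and 9 is a multiple of their lcm; here lcm(12, 9) = 12·9/gcd(12, 9) = 108/3 = 36, so 36 ∣ N.

(→) If 36 ∣ N, write N = 36q. Since 36 = 3·12, N = 12·(3q), so 12 ∣ N; and since 36 = 4·9, N = 9·(4q), so 9 ∣ N.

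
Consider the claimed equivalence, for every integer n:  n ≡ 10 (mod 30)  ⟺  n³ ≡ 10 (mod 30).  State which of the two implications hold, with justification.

Both directions hold; the statement is true.

Forward direction. Suppose n ≡ 10 (mod 30). Write n = 30j + 10. Then (30j + 10)³ = 27000j³ + 27000j² + 9000j + 1000 = 30(900j³ + 900j² + 300j + 33) + 10, so n³ ≡ 10 (mod 30).

Converse. Suppose n³ ≡ 10 (mod 30). The only residue r in {0, …, 29} with r³ ≡ 10 (mod 30) is r = 10, so n ≡ 10 (mod 30).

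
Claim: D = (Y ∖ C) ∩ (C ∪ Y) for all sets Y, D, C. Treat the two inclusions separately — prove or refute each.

(⊆) fails and (⊇) fails.

(⊆) This inclusion fails. Take Y = ∅, D = {1}, C = ∅; then 1 ∈ D but 1 ∉ (Y ∖ C) ∩ (C ∪ Y).

(⊇) This inclusion fails. Take Y = {1}, D = ∅, C = ∅; then 1 ∈ (Y ∖ C) ∩ (C ∪ Y) but 1 ∉ D.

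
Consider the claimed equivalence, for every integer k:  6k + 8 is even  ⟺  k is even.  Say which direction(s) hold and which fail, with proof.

[⇒] This fails: take k = 7. Then 6k + 8 = 50, which is even, yet k = 7 is odd, not even.

[⇐] Suppose k is even. Since 6 is even, 6k is even for every k, so 6k + 8 has the same parity as 8, which is even. Hence 6k + 8 is even.

The forward direction fails; the converse holds.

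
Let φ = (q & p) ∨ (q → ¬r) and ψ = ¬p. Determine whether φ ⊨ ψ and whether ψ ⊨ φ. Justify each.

(⟹) This fails. Under q = F, p = T, r = F, the left side is true but the right side is false.

(⟸) This fails. Under q = T, p = F, r = T, the left side is false but the right side is true.

Neither direction holds.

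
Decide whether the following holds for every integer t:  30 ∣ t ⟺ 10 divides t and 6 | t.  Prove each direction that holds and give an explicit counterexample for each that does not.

(←) Suppose 10 ∣ t and 6 ∣ t. Any common multiple of 10 and 6 is a multiple of their lcm; here lcm(10, 6) = 10·6/gcd(10, 6) = 60/2 = 30, so 30 ∣ t.

(→) If 30 ∣ t, write t = 30q. Since 30 = 3·10, t = 10·(3q), so 10 ∣ t; and since 30 = 5·6, t = 6·(5q), so 6 ∣ t.

The biconditional holds.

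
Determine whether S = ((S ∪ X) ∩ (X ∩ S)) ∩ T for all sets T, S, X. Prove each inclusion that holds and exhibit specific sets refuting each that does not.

Forward inclusion. This inclusion fails. Take T = ∅, S = {1}, X = ∅; then 1 ∈ S but 1 ∉ ((S ∪ X) ∩ (X ∩ S)) ∩ T.

Reverse inclusion. Let x ∈ ((S ∪ X) ∩ (X ∩ S)) ∩ T. Then x ∈ T ∩ S ∩ X, from which x ∈ S.

(⊆) fails; (⊇) holds.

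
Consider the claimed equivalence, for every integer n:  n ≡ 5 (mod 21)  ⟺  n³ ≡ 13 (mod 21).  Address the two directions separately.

Neither direction holds.

Forward direction. This fails: take n = 5. Then 5 ≡ 5 (mod 21), but 5³ = 125 ≡ 20 (mod 21), not 13.

Converse. This fails: take n = 10. Then 10³ = 1000 ≡ 13 (mod 21), yet 10 ≡ 10 (mod 21), not 5.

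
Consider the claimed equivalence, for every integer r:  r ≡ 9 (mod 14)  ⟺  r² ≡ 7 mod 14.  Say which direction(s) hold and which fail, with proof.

Neither implication holds.

(→) This fails: take r = 9. Then 9 ≡ 9 (mod 14), but 9² = 81 ≡ 11 (mod 14), not 7.

(←) This fails: take r = 7. Then 7² = 49 ≡ 7 (mod 14), yet 7 ≡ 7 (mod 14), not 9.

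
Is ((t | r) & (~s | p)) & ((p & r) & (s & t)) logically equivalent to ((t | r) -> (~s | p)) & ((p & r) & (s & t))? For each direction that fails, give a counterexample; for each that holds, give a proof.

Both implications hold.

(⇒) Assume the antecedent. If r is true, the antecedent forces (r = T, p = T, s = T, t = T), and the consequent holds there. If r is false, the antecedent cannot hold. Either way the consequent holds.

(⇐) Assume the antecedent. If r is true, the antecedent forces (r = T, p = T, s = T, t = T), and the consequent holds there. If r is false, the antecedent cannot hold. Either way the consequent holds.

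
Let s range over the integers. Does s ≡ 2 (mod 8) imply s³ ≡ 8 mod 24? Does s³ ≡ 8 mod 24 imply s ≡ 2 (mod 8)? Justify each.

Both directions fail.

[⇒] This fails: take s = 10. Then 10 ≡ 2 (mod 8), but 10³ = 1000 ≡ 16 (mod 24), not 8.

[⇐] This fails: take s = 8. Then 8³ = 512 ≡ 8 (mod 24), yet 8 ≡ 0 (mod 8), not 2.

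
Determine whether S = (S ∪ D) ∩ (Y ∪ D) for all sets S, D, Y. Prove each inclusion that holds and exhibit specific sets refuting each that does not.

Both inclusions fail.

(⟹) This inclusion fails. Take S = {1}, D = ∅, Y = ∅; then 1 ∈ S but 1 ∉ (S ∪ D) ∩ (Y ∪ D).

(⟸) This inclusion fails. Take S = ∅, D = {1}, Y = ∅; then 1 ∈ (S ∪ D) ∩ (Y ∪ D) but 1 ∉ S.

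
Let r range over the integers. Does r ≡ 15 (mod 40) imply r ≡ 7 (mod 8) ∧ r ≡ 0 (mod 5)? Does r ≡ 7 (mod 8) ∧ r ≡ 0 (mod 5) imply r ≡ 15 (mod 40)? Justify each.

The biconditional holds.

Forward direction. Suppose r ≡ 15 (mod 40); write r = 40j + 15. Since 8 ∣ 40, reducing mod 8 gives r ≡ 15 ≡ 7 (mod 8); since 5 ∣ 40, reducing mod 5 gives r ≡ 15 ≡ 0 (mod 5).

Converse. If r ≡ 7 (mod 8) and r ≡ 0 (mod 5), then by the Chinese remainder theorem r ≡ 15 (mod 40). This is exactly r ≡ 15 (mod 40).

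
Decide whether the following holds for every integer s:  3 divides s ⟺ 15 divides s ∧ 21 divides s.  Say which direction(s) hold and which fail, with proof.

Forward direction. This fails: take s = 3. Certainly 3 ∣ 3, but 15 ∤ 3.

Converse. Suppose 15 ∣ s and 21 ∣ s. Any common multiple of 15 and 21 is a multiple of their lcm; here lcm(15, 21) = 15·21/gcd(15, 21) = 315/3 = 105, so 105 ∣ s. Since 3 ∣ 105, it follows that 3 ∣ s.

The forward direction fails; the converse holds.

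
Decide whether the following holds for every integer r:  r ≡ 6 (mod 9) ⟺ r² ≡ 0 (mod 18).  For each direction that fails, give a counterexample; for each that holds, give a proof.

Neither implication holds.

(⇒) This fails: take r = 15. Then 15 ≡ 6 (mod 9), but 15² = 225 ≡ 9 (mod 18), not 0.

(⇐) This fails: take r = 0. Then 0² = 0 ≡ 0 (mod 18), yet 0 ≡ 0 (mod 9), not 6.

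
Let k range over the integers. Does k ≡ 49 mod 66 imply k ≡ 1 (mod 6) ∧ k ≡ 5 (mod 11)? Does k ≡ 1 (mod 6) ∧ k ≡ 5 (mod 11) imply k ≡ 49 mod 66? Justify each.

Both directions hold; the statement is true.

(→) Suppose k ≡ 49 (mod 66); write k = 66j + 49. Since 6 ∣ 66, reducing mod 6 gives k ≡ 49 ≡ 1 (mod 6); since 11 ∣ 66, reducing mod 11 gives k ≡ 49 ≡ 5 (mod 11).

(←) Conversely, if k ≡ 1 (mod 6) and k ≡ 5 (mod 11), then by the Chinese remainder theorem k ≡ 49 (mod 66). This is exactly k ≡ 49 (mod 66).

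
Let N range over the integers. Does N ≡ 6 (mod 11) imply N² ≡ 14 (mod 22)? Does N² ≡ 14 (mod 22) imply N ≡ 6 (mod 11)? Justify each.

(⟹) This fails: take N = 17. Then 17 ≡ 6 (mod 11), but 17² = 289 ≡ 3 (mod 22), not 14.

(⟸) This fails: take N = 16. Then 16² = 256 ≡ 14 (mod 22), yet 16 ≡ 5 (mod 11), not 6.

Both directions fail.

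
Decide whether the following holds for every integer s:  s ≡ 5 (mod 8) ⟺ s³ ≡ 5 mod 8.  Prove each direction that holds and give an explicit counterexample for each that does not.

(←) Suppose s³ ≡ 5 (mod 8). The only residue r in {0, …, 7} with r³ ≡ 5 (mod 8) is r = 5, so s ≡ 5 (mod 8).

(→) Suppose s ≡ 5 (mod 8). Write s = 8j + 5. Then (8j + 5)³ = 512j³ + 960j² + 600j + 125 = 8(64j³ + 120j² + 75j + 15) + 5, so s³ ≡ 5 (mod 8).

Both implications hold.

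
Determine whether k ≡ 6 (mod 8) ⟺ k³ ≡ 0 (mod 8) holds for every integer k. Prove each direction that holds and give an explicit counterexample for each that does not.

Only the forward direction holds.

(⟹) Suppose k ≡ 6 (mod 8). Write k = 8j + 6. Then (8j + 6)³ = 512j³ + 1152j² + 864j + 216 = 8(64j³ + 144j² + 108j + 27) + 0, so k³ ≡ 0 (mod 8).

(⟸) This fails: take k = 0. Then 0³ = 0 ≡ 0 (mod 8), yet 0 ≡ 0 (mod 8), not 6.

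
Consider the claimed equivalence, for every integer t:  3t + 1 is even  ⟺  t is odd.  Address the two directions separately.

(←) Suppose t is odd; write t = 2j + 1. Then 3t + 1 = 3·(2j + 1) + 1 = 2·3j + 4, which is even.

(→) Suppose 3t + 1 is even. Since 3 is odd, 3t and t have the same parity, so 3t + 1 ≡ t + 1 (mod 2). As 1 is odd, 3t + 1 is even exactly when t is odd. Thus t is odd.

Equivalent; both directions hold.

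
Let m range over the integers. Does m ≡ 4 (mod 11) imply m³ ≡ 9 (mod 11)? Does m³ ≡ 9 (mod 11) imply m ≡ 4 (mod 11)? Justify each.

The biconditional holds.

(⟹) Suppose m ≡ 4 (mod 11). Write m = 11j + 4. Then (11j + 4)³ = 1331j³ + 1452j² + 528j + 64 = 11(121j³ + 132j² + 48j + 5) + 9, so m³ ≡ 9 (mod 11).

(⟸) Conversely, suppose m³ ≡ 9 (mod 11). The only residue r in {0, …, 10} with r³ ≡ 9 (mod 11) is r = 4, so m ≡ 4 (mod 11).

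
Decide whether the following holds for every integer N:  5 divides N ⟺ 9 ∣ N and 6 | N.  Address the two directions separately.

[⇒] This fails: take N = 5. Certainly 5 ∣ 5, but 9 ∤ 5.

[⇐] This fails: take N = 18. Both 9 ∣ 18 and 6 ∣ 18, yet 18 is not a multiple of 5 (since 18 = 3·5 + 3), so 5 ∤ 18.

Both directions fail.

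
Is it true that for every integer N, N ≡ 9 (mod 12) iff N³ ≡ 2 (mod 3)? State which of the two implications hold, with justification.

(⟹) This fails: take N = 9. Then 9 ≡ 9 (mod 12), but 9³ = 729 ≡ 0 (mod 3), not 2.

(⟸) This fails: take N = 2. Then 2³ = 8 ≡ 2 (mod 3), yet 2 ≡ 2 (mod 12), not 9.

(⇒) fails and (⇐) fails.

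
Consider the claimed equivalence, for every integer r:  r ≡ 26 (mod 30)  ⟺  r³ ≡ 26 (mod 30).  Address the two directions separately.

(⟹) Suppose r ≡ 26 (mod 30). Write r = 30j + 26. Then (30j + 26)³ = 27000j³ + 70200j² + 60840j + 17576 = 30(900j³ + 2340j² + 2028j + 585) + 26, so r³ ≡ 26 (mod 30).

(⟸) Conversely, suppose r³ ≡ 26 (mod 30). The only residue r in {0, …, 29} with r³ ≡ 26 (mod 30) is r = 26, so r ≡ 26 (mod 30).

Equivalent; both directions hold.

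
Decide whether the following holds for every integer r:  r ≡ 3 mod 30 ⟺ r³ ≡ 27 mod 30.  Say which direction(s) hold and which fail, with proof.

(→) Suppose r ≡ 3 mod 30. Write r = 30j + 3. Then (30j + 3)³ = 27000j³ + 8100j² + 810j + 27 = 30(900j³ + 270j² + 27j) + 27, so r³ ≡ 27 (mod 30).

(←) Conversely, suppose r³ ≡ 27 (mod 30). The only residue r in {0, …, 29} with r³ ≡ 27 (mod 30) is r = 3, so r ≡ 3 (mod 30).

Equivalent; both directions hold.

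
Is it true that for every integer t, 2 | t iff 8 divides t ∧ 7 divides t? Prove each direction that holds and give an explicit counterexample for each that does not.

The forward direction fails; the converse holds.

Forward direction. This fails: take t = 2. Certainly 2 ∣ 2, but 8 ∤ 2.

Converse. Suppose 8 ∣ t and 7 ∣ t. Any common multiple of 8 and 7 is a multiple of their lcm; here gcd(8, 7) = 1, so lcm(8, 7) = 8·7 = 56, so 56 ∣ t. Since 2 ∣ 56, it follows that 2 ∣ t.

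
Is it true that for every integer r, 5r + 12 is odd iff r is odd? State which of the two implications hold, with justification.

[⇒] Suppose 5r + 12 is odd. Since 5 is odd, 5r and r have the same parity, so 5r + 12 ≡ r + 12 (mod 2). As 12 is even, 5r + 12 is odd exactly when r is odd. Thus r is odd.

[⇐] Conversely, suppose r is odd; write r = 2j + 1. Then 5r + 12 = 5·(2j + 1) + 12 = 2·5j + 17, which is odd.

The biconditional holds.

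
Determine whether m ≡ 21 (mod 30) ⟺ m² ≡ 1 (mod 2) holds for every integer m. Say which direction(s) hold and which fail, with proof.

(⟹) Suppose m ≡ 21 (mod 30). Then m² ≡ 21² = 441 (mod 30), and since 2 ∣ 30, also m² ≡ 1 (mod 2).

(⟸) This fails: take m = 1. Then 1² = 1 ≡ 1 (mod 2), yet 1 ≡ 1 (mod 30), not 21.

Only the forward direction holds.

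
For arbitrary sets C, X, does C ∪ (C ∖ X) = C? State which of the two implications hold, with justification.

Both inclusions hold.

(⟹) Let x ∈ C ∪ (C ∖ X). Then either x ∈ C and x ∉ X; or x ∈ C ∩ X. In each case x ∈ C, so C ∪ (C ∖ X) ⊆ C.

(⟸) Let x ∈ C. Then either x ∈ C and x ∉ X; or x ∈ C ∩ X. In each case x ∈ C ∪ (C ∖ X), so C ⊆ C ∪ (C ∖ X).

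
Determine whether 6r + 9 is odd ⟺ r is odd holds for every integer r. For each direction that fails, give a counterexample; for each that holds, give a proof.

Forward direction. This fails: take r = 6. Then 6r + 9 = 45, which is odd, yet r = 6 is even, not odd.

Converse. Suppose r is odd. Since 6 is even, 6r is even for every r, so 6r + 9 has the same parity as 9, which is odd. Hence 6r + 9 is odd.

Only the reverse direction holds.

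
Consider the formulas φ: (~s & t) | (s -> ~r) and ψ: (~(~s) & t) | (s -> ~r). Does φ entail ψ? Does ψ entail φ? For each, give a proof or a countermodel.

(⇒) Assume the antecedent. If r is true, the antecedent forces (t = F, r = T, s = F) or (t = T, r = T, s = F), and (~(~s) & t) | (s -> ~r) holds there. If r is false, (~(~s) & t) | (s -> ~r) reduces to true regardless of the other variables. Either way (~(~s) & t) | (s -> ~r) holds.

(⇐) This fails. Under t = T, r = T, s = T, the left side is false but the right side is true.

Not equivalent: only (⇒) holds.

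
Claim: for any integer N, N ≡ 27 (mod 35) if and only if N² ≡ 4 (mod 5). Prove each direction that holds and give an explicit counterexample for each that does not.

Only the forward implication holds.

Forward direction. Suppose N ≡ 27 (mod 35). Then N² ≡ 27² = 729 (mod 35), and since 5 ∣ 35, also N² ≡ 4 (mod 5).

Converse. This fails: take N = 2. Then 2² = 4 ≡ 4 (mod 5), yet 2 ≡ 2 (mod 35), not 27.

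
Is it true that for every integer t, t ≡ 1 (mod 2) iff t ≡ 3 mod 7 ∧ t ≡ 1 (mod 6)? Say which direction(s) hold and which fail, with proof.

(⟹) This fails: t = 1 gives 1 ≡ 1 (mod 2) but 1 ≡ 1 (mod 7), so the conjunction on the right does not hold.

(⟸) Conversely, if t ≡ 3 (mod 7) and t ≡ 1 (mod 6), then by the Chinese remainder theorem t ≡ 31 (mod 42). Since 31 ≡ 1 (mod 2) and 2 ∣ 42, we get t ≡ 1 (mod 2).

Not equivalent: only (⇐) holds.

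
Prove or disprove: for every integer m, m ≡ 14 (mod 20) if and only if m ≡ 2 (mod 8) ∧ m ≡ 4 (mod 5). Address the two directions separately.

(⇒) This fails: m = 14 gives 14 ≡ 14 (mod 20) but 14 ≡ 6 (mod 8), so the conjunction on the right does not hold.

(⇐) Conversely, if m ≡ 2 (mod 8) and m ≡ 4 (mod 5), then by the Chinese remainder theorem m ≡ 34 (mod 40). Since 34 ≡ 14 (mod 20) and 20 ∣ 40, we get m ≡ 14 (mod 20).

Not equivalent: only (⇐) holds.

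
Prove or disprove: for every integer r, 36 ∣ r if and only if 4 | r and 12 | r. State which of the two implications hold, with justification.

Only the forward implication holds.

(⟹) If 36 ∣ r, write r = 36q. Since 36 = 9·4, r = 4·(9q), so 4 ∣ r; and since 36 = 3·12, r = 12·(3q), so 12 ∣ r.

(⟸) This fails: take r = 12. Both 4 ∣ 12 and 12 ∣ 12, yet 12 is not a multiple of 36 (since 12 = 0·36 + 12), so 36 ∤ 12.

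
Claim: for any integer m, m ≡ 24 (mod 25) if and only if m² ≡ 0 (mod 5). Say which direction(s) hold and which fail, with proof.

[⇒] This fails: take m = 24. Then 24 ≡ 24 (mod 25), but 24² = 576 ≡ 1 (mod 5), not 0.

[⇐] This fails: take m = 0. Then 0² = 0 ≡ 0 (mod 5), yet 0 ≡ 0 (mod 25), not 24.

Both directions fail.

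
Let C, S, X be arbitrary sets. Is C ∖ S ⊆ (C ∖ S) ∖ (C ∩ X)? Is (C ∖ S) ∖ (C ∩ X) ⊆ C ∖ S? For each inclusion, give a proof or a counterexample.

Only the reverse inclusion holds.

(⊆) This inclusion fails. Take C = {1}, S = ∅, X = {1}; then 1 ∈ C ∖ S but 1 ∉ (C ∖ S) ∖ (C ∩ X).

(⊇) Let x ∈ (C ∖ S) ∖ (C ∩ X). Then x ∈ C and x ∉ S, X, from which x ∈ C ∖ S.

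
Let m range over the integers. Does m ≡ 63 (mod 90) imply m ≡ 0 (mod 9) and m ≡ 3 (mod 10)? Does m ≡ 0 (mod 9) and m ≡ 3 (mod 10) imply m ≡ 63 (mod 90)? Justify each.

Converse. If m ≡ 0 (mod 9) and m ≡ 3 (mod 10), then by the Chinese remainder theorem m ≡ 63 (mod 90). This is exactly m ≡ 63 (mod 90).

Forward direction. Suppose m ≡ 63 (mod 90); write m = 90j + 63. Since 9 ∣ 90, reducing mod 9 gives m ≡ 63 ≡ 0 (mod 9); since 10 ∣ 90, reducing mod 10 gives m ≡ 63 ≡ 3 (mod 10).

Both directions hold; the statement is true.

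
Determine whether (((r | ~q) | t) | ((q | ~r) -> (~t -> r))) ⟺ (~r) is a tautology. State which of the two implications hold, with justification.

Neither implication holds.

Forward direction. This fails. Under r = T, q = F, t = F, the left side is true but the right side is false.

Converse. This fails. Under r = F, q = T, t = F, the left side is false but the right side is true.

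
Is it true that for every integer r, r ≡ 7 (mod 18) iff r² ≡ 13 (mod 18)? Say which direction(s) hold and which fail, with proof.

(→) Suppose r ≡ 7 (mod 18). Write r = 18j + 7. Then (18j + 7)² = 324j² + 252j + 49 = 18(18j² + 14j + 2) + 13, so r² ≡ 13 (mod 18).

(←) This fails: take r = 11. Then 11² = 121 ≡ 13 (mod 18), yet 11 ≡ 11 (mod 18), not 7.

Not equivalent: only (⇒) holds.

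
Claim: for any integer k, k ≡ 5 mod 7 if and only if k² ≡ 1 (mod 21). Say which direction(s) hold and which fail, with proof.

[⇒] This fails: take k = 5. Then 5 ≡ 5 (mod 7), but 5² = 25 ≡ 4 (mod 21), not 1.

[⇐] This fails: take k = 1. Then 1² = 1 ≡ 1 (mod 21), yet 1 ≡ 1 (mod 7), not 5.

Neither direction holds.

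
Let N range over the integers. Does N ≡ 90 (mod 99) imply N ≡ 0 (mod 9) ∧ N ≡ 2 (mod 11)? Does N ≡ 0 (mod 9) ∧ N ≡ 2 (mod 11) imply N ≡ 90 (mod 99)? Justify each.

Equivalent; both directions hold.

[⇒] Suppose N ≡ 90 (mod 99); write N = 99j + 90. Since 9 ∣ 99, reducing mod 9 gives N ≡ 90 ≡ 0 (mod 9); since 11 ∣ 99, reducing mod 11 gives N ≡ 90 ≡ 2 (mod 11).

[⇐] Conversely, if N ≡ 0 (mod 9) and N ≡ 2 (mod 11), then by the Chinese remainder theorem N ≡ 90 (mod 99). This is exactly N ≡ 90 (mod 99).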